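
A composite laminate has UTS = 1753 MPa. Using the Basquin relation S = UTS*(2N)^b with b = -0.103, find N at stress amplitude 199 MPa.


N = 0.5 * (S/UTS)^(1/b) = 0.5 * (199/1753)^(1/-0.103) = 7.4651e+08 cycles

7.4651e+08 cycles


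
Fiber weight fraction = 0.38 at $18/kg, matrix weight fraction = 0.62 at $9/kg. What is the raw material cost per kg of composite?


Cost = cost_f*Wf + cost_m*Wm = 18*0.38 + 9*0.62 = $12.42/kg

$12.42/kg


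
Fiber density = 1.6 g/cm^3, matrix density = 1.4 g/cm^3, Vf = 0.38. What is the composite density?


rho_c = rho_f*Vf + rho_m*(1-Vf) = 1.6*0.38 + 1.4*0.62 = 1.476 g/cm^3

1.476 g/cm^3


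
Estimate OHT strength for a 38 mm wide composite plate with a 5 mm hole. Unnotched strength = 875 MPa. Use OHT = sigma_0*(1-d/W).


OHT = sigma_0*(1-d/W) = 875*(1-5/38) = 759.9 MPa

759.9 MPa


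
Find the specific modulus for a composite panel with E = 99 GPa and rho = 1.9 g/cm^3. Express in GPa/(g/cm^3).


Specific stiffness = E/rho = 99/1.9 = 52.1 GPa/(g/cm^3)

52.1 GPa/(g/cm^3)


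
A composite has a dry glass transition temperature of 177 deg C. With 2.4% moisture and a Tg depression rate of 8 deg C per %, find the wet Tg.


Tg_wet = Tg_dry - k*moisture = 177 - 8*2.4 = 157.8 deg C

157.8 deg C


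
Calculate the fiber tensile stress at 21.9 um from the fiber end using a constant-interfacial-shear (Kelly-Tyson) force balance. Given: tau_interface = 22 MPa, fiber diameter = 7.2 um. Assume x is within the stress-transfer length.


Force balance: sigma_f * (pi*d^2/4) = tau * (pi*d) * x  ->  sigma_f = 4 * tau * x / d
sigma_f = 4 * 22 * 21.9 / 7.2 = 267.7 MPa

267.7 MPa


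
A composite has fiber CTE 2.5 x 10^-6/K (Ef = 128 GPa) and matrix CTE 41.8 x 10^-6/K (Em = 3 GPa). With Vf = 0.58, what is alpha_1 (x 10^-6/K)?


E1 = Ef*Vf + Em*(1-Vf) = 75.5
alpha_1 = (alpha_f*Ef*Vf + alpha_m*Em*(1-Vf))/E1 = 3.16 x 10^-6/K

3.16 x 10^-6/K


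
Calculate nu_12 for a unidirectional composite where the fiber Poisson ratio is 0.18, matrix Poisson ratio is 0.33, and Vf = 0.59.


nu_12 = nu_f*Vf + nu_m*(1-Vf) = 0.18*0.59 + 0.33*0.41 = 0.2415

0.2415


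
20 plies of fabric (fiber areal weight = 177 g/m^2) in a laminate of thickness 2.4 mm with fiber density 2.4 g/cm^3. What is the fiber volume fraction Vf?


Vf = n * FAW / (rho_f * h * 1000) = 20 * 177 / (2.4 * 2.4 * 1000) = 0.6146

0.6146


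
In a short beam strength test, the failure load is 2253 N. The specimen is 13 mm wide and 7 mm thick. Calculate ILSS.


ILSS = 3F/(4bh) = 3*2253/(4*13*7) = 18.57 MPa

18.57 MPa


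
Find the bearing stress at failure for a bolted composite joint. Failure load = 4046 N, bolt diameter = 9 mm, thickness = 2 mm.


sigma_br = F/(d*h) = 4046/(9*2) = 224.8 MPa

224.8 MPa


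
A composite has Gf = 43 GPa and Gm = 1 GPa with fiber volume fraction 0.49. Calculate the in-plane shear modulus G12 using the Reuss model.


1/G12 = Vf/Gf + (1-Vf)/Gm = 0.49/43 + 0.51/1
G12 = 1.92 GPa

1.92 GPa


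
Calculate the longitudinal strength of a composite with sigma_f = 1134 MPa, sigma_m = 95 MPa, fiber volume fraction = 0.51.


sigma_1 = sigma_f*Vf + sigma_m*(1-Vf) = 1134*0.51 + 95*0.49 = 624.9 MPa

624.9 MPa


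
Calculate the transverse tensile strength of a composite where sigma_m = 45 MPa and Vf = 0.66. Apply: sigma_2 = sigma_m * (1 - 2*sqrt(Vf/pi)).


factor = 1 - 2*sqrt(0.66/pi) = 0.0833
sigma_2 = 45 * 0.0833 = 3.75 MPa

3.75 MPa


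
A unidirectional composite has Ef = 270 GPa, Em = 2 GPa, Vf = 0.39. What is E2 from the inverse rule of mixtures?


1/E2 = Vf/Ef + (1-Vf)/Em = 0.39/270 + 0.61/2
E2 = 3.26 GPa

3.26 GPa


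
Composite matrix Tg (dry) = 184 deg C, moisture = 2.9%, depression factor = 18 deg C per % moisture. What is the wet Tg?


Tg_wet = Tg_dry - k*moisture = 184 - 18*2.9 = 131.8 deg C

131.8 deg C


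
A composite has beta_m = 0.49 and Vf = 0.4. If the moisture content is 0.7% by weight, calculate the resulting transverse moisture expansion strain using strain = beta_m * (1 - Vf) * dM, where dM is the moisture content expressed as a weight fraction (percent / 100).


dM = 0.7/100 = 0.007
strain = beta_m * (1-Vf) * dM = 0.49 * 0.6 * 0.007 = 0.002058

0.002058


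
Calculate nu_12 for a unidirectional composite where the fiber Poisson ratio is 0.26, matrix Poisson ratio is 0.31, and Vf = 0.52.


nu_12 = nu_f*Vf + nu_m*(1-Vf) = 0.26*0.52 + 0.31*0.48 = 0.284

0.284


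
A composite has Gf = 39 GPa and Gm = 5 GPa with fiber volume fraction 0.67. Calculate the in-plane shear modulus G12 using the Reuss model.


1/G12 = Vf/Gf + (1-Vf)/Gm = 0.67/39 + 0.33/5
G12 = 12.02 GPa

12.02 GPa


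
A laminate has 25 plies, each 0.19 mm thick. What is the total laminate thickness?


h = n * t_ply = 25 * 0.19 = 4.75 mm

4.75 mm


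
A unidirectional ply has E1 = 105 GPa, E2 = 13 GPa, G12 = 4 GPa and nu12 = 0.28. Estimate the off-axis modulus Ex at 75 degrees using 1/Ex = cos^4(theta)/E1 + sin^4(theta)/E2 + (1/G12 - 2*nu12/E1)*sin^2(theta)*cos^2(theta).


cos^4(75) = 0.004487, sin^4(75) = 0.870513, sin^2(75)*cos^2(75) = 0.0625
1/G12 - 2*nu12/E1 = 1/4 - 2*0.28/105 = 0.244667 GPa^-1
1/Ex = 0.004487/105 + 0.870513/13 + 0.244667*0.0625 = 0.0822969 GPa^-1
Ex = 12.15 GPa

12.15 GPa


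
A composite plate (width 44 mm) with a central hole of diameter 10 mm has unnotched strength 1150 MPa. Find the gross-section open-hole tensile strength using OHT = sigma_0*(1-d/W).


OHT = sigma_0*(1-d/W) = 1150*(1-10/44) = 888.6 MPa

888.6 MPa


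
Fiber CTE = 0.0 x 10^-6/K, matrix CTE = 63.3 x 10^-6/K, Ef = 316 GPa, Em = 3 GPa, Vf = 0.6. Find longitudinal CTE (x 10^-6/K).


E1 = Ef*Vf + Em*(1-Vf) = 190.8
alpha_1 = (alpha_f*Ef*Vf + alpha_m*Em*(1-Vf))/E1 = 0.4 x 10^-6/K

0.4 x 10^-6/K


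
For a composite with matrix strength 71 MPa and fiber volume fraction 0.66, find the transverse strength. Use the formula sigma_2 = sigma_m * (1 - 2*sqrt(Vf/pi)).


factor = 1 - 2*sqrt(0.66/pi) = 0.0833
sigma_2 = 71 * 0.0833 = 5.91 MPa

5.91 MPa


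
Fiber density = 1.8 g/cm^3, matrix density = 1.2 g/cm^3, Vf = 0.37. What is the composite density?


rho_c = rho_f*Vf + rho_m*(1-Vf) = 1.8*0.37 + 1.2*0.63 = 1.422 g/cm^3

1.422 g/cm^3


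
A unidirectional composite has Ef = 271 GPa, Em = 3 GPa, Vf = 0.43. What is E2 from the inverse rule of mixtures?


1/E2 = Vf/Ef + (1-Vf)/Em = 0.43/271 + 0.57/3
E2 = 5.22 GPa

5.22 GPa


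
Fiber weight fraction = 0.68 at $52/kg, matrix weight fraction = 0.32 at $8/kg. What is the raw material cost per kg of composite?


Cost = cost_f*Wf + cost_m*Wm = 52*0.68 + 8*0.32 = $37.92/kg

$37.92/kg


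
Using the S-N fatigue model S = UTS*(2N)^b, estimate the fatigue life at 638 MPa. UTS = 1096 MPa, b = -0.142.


N = 0.5 * (S/UTS)^(1/b) = 0.5 * (638/1096)^(1/-0.142) = 22.5854 cycles

22.5854 cycles


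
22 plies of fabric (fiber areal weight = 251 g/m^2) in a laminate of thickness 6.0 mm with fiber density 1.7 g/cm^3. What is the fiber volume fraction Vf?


Vf = n * FAW / (rho_f * h * 1000) = 22 * 251 / (1.7 * 6.0 * 1000) = 0.5414

0.5414


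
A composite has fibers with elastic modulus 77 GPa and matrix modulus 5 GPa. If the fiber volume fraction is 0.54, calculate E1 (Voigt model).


E1 = Ef*Vf + Em*(1-Vf) = 77*0.54 + 5*0.46 = 43.88 GPa

43.88 GPa


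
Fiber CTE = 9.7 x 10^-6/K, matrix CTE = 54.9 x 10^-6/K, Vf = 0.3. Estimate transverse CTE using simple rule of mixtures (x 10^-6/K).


alpha_2 = alpha_f*Vf + alpha_m*(1-Vf) = 9.7*0.3 + 54.9*0.7 = 41.3 x 10^-6/K

41.3 x 10^-6/K


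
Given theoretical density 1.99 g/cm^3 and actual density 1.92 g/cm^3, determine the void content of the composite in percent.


Void% = (rho_theo - rho_actual)/rho_theo * 100 = (1.99 - 1.92)/1.99 * 100 = 3.52%

3.52%


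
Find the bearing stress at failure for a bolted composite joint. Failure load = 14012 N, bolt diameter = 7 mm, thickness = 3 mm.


sigma_br = F/(d*h) = 14012/(7*3) = 667.2 MPa

667.2 MPa


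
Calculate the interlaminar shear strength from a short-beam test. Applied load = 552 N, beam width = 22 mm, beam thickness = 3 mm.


ILSS = 3F/(4bh) = 3*552/(4*22*3) = 6.27 MPa

6.27 MPa


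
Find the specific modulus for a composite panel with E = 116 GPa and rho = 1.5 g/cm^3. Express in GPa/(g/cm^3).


Specific stiffness = E/rho = 116/1.5 = 77.3 GPa/(g/cm^3)

77.3 GPa/(g/cm^3)


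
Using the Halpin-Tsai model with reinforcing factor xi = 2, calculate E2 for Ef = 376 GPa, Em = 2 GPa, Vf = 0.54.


eta = (Ef/Em - 1)/(Ef/Em + xi) = (188.0 - 1)/(188.0 + 2) = 0.9842
E2 = Em*(1+xi*eta*Vf)/(1-eta*Vf) = 8.81 GPa

8.81 GPa


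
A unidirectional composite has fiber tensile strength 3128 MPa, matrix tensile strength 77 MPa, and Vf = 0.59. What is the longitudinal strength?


sigma_1 = sigma_f*Vf + sigma_m*(1-Vf) = 3128*0.59 + 77*0.41 = 1877.1 MPa

1877.1 MPa


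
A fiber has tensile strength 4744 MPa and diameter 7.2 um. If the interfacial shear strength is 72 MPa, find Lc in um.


Lc = sigma_f * d / (2 * tau_i) = 4744 * 7.2 / (2 * 72) = 237.2 um

237.2 um


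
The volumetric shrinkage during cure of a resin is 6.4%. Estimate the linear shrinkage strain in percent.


Linear shrinkage ≈ vol_shrink/3 = 6.4/3 = 2.133%

2.133%


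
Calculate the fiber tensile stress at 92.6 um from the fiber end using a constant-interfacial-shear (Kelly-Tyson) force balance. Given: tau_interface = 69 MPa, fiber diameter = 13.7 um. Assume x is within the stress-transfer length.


Force balance: sigma_f * (pi*d^2/4) = tau * (pi*d) * x  ->  sigma_f = 4 * tau * x / d
sigma_f = 4 * 69 * 92.6 / 13.7 = 1865.5 MPa

1865.5 MPa


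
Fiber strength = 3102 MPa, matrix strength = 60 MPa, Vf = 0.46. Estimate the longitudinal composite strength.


sigma_1 = sigma_f*Vf + sigma_m*(1-Vf) = 3102*0.46 + 60*0.54 = 1459.3 MPa

1459.3 MPa


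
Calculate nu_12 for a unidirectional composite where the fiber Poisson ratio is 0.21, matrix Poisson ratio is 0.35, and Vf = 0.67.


nu_12 = nu_f*Vf + nu_m*(1-Vf) = 0.21*0.67 + 0.35*0.33 = 0.2562

0.2562


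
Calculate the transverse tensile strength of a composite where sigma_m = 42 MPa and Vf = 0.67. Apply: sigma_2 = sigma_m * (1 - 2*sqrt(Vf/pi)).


factor = 1 - 2*sqrt(0.67/pi) = 0.0764
sigma_2 = 42 * 0.0764 = 3.21 MPa

3.21 MPa


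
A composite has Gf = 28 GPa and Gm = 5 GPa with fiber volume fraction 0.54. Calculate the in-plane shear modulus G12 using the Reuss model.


1/G12 = Vf/Gf + (1-Vf)/Gm = 0.54/28 + 0.46/5
G12 = 8.99 GPa

8.99 GPa


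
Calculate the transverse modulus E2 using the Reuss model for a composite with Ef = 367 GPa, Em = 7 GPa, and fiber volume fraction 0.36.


1/E2 = Vf/Ef + (1-Vf)/Em = 0.36/367 + 0.64/7
E2 = 10.82 GPa

10.82 GPa


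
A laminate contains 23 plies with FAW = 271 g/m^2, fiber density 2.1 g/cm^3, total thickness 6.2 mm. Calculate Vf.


Vf = n * FAW / (rho_f * h * 1000) = 23 * 271 / (2.1 * 6.2 * 1000) = 0.4787

0.4787


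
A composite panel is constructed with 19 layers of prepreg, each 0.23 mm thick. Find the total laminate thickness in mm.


h = n * t_ply = 19 * 0.23 = 4.37 mm

4.37 mm


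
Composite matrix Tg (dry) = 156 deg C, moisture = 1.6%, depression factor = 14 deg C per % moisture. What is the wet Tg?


Tg_wet = Tg_dry - k*moisture = 156 - 14*1.6 = 133.6 deg C

133.6 deg C


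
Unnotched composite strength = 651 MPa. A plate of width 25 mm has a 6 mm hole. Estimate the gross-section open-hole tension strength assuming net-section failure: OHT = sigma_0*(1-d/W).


OHT = sigma_0*(1-d/W) = 651*(1-6/25) = 494.8 MPa

494.8 MPa


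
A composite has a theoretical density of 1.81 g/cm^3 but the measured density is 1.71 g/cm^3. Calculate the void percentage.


Void% = (rho_theo - rho_actual)/rho_theo * 100 = (1.81 - 1.71)/1.81 * 100 = 5.52%

5.52%


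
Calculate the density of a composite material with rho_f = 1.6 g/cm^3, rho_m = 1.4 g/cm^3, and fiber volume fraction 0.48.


rho_c = rho_f*Vf + rho_m*(1-Vf) = 1.6*0.48 + 1.4*0.52 = 1.496 g/cm^3

1.496 g/cm^3


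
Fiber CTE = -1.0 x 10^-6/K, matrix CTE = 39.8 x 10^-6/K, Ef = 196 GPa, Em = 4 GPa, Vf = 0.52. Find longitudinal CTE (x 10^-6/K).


E1 = Ef*Vf + Em*(1-Vf) = 103.84
alpha_1 = (alpha_f*Ef*Vf + alpha_m*Em*(1-Vf))/E1 = -0.25 x 10^-6/K

-0.25 x 10^-6/K


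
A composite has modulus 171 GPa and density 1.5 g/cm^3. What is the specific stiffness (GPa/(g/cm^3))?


Specific stiffness = E/rho = 171/1.5 = 114.0 GPa/(g/cm^3)

114.0 GPa/(g/cm^3)


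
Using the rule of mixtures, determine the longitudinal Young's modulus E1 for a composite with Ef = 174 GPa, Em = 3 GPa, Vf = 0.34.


E1 = Ef*Vf + Em*(1-Vf) = 174*0.34 + 3*0.66 = 61.14 GPa

61.14 GPa


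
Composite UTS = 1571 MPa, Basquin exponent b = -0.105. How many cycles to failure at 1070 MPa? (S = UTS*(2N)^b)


N = 0.5 * (S/UTS)^(1/b) = 0.5 * (1070/1571)^(1/-0.105) = 19.3851 cycles

19.3851 cycles


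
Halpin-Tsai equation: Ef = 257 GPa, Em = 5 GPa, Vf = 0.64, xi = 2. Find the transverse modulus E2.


eta = (Ef/Em - 1)/(Ef/Em + xi) = (51.4 - 1)/(51.4 + 2) = 0.9438
E2 = Em*(1+xi*eta*Vf)/(1-eta*Vf) = 27.88 GPa

27.88 GPa


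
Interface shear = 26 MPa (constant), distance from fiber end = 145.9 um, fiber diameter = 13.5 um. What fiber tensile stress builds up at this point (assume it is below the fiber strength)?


Force balance: sigma_f * (pi*d^2/4) = tau * (pi*d) * x  ->  sigma_f = 4 * tau * x / d
sigma_f = 4 * 26 * 145.9 / 13.5 = 1124.0 MPa

1124.0 MPa


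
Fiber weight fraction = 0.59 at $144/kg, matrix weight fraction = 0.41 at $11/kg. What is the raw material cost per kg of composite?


Cost = cost_f*Wf + cost_m*Wm = 144*0.59 + 11*0.41 = $89.47/kg

$89.47/kg


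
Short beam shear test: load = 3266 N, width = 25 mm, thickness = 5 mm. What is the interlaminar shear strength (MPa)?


ILSS = 3F/(4bh) = 3*3266/(4*25*5) = 19.6 MPa

19.6 MPa


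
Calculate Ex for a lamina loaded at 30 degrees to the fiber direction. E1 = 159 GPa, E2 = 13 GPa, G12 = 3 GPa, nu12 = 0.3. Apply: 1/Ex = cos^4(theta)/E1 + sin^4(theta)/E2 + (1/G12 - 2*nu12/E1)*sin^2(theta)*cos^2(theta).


cos^4(30) = 0.5625, sin^4(30) = 0.0625, sin^2(30)*cos^2(30) = 0.1875
1/G12 - 2*nu12/E1 = 1/3 - 2*0.3/159 = 0.32956 GPa^-1
1/Ex = 0.5625/159 + 0.0625/13 + 0.32956*0.1875 = 0.0701379 GPa^-1
Ex = 14.26 GPa

14.26 GPa


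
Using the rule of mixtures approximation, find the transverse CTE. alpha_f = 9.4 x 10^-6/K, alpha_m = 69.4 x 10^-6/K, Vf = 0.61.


alpha_2 = alpha_f*Vf + alpha_m*(1-Vf) = 9.4*0.61 + 69.4*0.39 = 32.8 x 10^-6/K

32.8 x 10^-6/K


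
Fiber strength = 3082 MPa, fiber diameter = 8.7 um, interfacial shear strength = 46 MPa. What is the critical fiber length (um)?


Lc = sigma_f * d / (2 * tau_i) = 3082 * 8.7 / (2 * 46) = 291.5 um

291.5 um


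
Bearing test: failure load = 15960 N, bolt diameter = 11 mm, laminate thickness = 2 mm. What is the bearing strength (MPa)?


sigma_br = F/(d*h) = 15960/(11*2) = 725.5 MPa

725.5 MPa


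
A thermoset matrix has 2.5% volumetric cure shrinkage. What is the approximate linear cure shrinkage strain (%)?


Linear shrinkage ≈ vol_shrink/3 = 2.5/3 = 0.833%

0.833%


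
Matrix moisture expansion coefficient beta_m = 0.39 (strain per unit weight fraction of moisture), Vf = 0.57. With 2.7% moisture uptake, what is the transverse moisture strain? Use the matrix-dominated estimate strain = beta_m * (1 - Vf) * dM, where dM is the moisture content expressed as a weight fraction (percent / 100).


dM = 2.7/100 = 0.027
strain = beta_m * (1-Vf) * dM = 0.39 * 0.43 * 0.027 = 0.0045279

0.0045279


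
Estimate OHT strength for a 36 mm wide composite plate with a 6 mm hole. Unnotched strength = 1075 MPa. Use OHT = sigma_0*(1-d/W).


OHT = sigma_0*(1-d/W) = 1075*(1-6/36) = 895.8 MPa

895.8 MPa


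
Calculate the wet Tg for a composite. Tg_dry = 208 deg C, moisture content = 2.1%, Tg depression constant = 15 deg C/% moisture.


Tg_wet = Tg_dry - k*moisture = 208 - 15*2.1 = 176.5 deg C

176.5 deg C


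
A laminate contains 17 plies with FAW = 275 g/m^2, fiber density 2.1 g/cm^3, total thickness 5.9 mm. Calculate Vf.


Vf = n * FAW / (rho_f * h * 1000) = 17 * 275 / (2.1 * 5.9 * 1000) = 0.3773

0.3773


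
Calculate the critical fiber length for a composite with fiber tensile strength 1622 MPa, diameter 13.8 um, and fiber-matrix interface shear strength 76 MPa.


Lc = sigma_f * d / (2 * tau_i) = 1622 * 13.8 / (2 * 76) = 147.3 um

147.3 um


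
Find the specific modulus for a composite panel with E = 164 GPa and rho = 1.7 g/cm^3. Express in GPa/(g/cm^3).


Specific stiffness = E/rho = 164/1.7 = 96.5 GPa/(g/cm^3)

96.5 GPa/(g/cm^3)


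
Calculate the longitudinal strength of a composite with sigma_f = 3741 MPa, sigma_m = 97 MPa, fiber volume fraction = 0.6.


sigma_1 = sigma_f*Vf + sigma_m*(1-Vf) = 3741*0.6 + 97*0.4 = 2283.4 MPa

2283.4 MPa


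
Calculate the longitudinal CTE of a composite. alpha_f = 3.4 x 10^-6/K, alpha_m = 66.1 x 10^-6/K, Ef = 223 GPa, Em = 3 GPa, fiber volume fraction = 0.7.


E1 = Ef*Vf + Em*(1-Vf) = 157.0
alpha_1 = (alpha_f*Ef*Vf + alpha_m*Em*(1-Vf))/E1 = 3.76 x 10^-6/K

3.76 x 10^-6/K


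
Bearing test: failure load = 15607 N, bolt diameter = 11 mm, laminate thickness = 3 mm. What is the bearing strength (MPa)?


sigma_br = F/(d*h) = 15607/(11*3) = 472.9 MPa

472.9 MPa


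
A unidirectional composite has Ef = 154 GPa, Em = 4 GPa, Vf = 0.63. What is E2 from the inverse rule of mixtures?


1/E2 = Vf/Ef + (1-Vf)/Em = 0.63/154 + 0.37/4
E2 = 10.35 GPa

10.35 GPa


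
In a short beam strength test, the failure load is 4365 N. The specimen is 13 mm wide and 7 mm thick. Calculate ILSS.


ILSS = 3F/(4bh) = 3*4365/(4*13*7) = 35.98 MPa

35.98 MPa


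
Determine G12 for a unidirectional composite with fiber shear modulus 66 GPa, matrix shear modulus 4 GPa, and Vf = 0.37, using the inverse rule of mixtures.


1/G12 = Vf/Gf + (1-Vf)/Gm = 0.37/66 + 0.63/4
G12 = 6.13 GPa

6.13 GPa


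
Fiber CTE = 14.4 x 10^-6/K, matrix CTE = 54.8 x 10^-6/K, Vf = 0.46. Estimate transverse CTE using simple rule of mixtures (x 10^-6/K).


alpha_2 = alpha_f*Vf + alpha_m*(1-Vf) = 14.4*0.46 + 54.8*0.54 = 36.2 x 10^-6/K

36.2 x 10^-6/K


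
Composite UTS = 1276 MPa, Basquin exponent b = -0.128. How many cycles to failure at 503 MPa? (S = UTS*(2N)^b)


N = 0.5 * (S/UTS)^(1/b) = 0.5 * (503/1276)^(1/-0.128) = 720.1592 cycles

720.1592 cycles


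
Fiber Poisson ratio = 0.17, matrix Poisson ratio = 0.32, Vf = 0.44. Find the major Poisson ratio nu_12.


nu_12 = nu_f*Vf + nu_m*(1-Vf) = 0.17*0.44 + 0.32*0.56 = 0.254

0.254


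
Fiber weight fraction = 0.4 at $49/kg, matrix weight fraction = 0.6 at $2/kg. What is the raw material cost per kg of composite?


Cost = cost_f*Wf + cost_m*Wm = 49*0.4 + 2*0.6 = $20.8/kg

$20.8/kg


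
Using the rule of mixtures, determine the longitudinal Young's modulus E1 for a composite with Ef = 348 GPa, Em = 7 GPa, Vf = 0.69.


E1 = Ef*Vf + Em*(1-Vf) = 348*0.69 + 7*0.31 = 242.29 GPa

242.29 GPa


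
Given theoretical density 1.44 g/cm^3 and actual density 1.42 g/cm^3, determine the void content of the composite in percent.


Void% = (rho_theo - rho_actual)/rho_theo * 100 = (1.44 - 1.42)/1.44 * 100 = 1.39%

1.39%


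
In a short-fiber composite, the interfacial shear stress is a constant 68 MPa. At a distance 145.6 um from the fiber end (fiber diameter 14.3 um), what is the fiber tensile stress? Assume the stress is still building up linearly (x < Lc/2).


Force balance: sigma_f * (pi*d^2/4) = tau * (pi*d) * x  ->  sigma_f = 4 * tau * x / d
sigma_f = 4 * 68 * 145.6 / 14.3 = 2769.5 MPa

2769.5 MPa


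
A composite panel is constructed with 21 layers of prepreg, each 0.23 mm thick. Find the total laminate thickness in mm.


h = n * t_ply = 21 * 0.23 = 4.83 mm

4.83 mm


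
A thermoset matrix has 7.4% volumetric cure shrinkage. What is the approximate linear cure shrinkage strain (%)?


Linear shrinkage ≈ vol_shrink/3 = 7.4/3 = 2.467%

2.467%


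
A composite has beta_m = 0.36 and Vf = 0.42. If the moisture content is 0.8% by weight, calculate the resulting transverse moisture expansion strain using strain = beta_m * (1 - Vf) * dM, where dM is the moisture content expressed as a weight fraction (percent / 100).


dM = 0.8/100 = 0.008
strain = beta_m * (1-Vf) * dM = 0.36 * 0.58 * 0.008 = 0.0016704

0.0016704


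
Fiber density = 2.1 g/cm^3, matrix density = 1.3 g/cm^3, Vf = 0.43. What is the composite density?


rho_c = rho_f*Vf + rho_m*(1-Vf) = 2.1*0.43 + 1.3*0.57 = 1.644 g/cm^3

1.644 g/cm^3


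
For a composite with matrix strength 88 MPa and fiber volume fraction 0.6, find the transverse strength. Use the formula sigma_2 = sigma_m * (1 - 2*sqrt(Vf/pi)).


factor = 1 - 2*sqrt(0.6/pi) = 0.126
sigma_2 = 88 * 0.126 = 11.08 MPa

11.08 MPa


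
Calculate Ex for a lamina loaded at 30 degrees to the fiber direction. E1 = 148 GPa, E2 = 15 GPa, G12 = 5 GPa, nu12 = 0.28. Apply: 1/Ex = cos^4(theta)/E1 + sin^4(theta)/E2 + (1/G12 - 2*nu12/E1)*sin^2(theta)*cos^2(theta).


cos^4(30) = 0.5625, sin^4(30) = 0.0625, sin^2(30)*cos^2(30) = 0.1875
1/G12 - 2*nu12/E1 = 1/5 - 2*0.28/148 = 0.196216 GPa^-1
1/Ex = 0.5625/148 + 0.0625/15 + 0.196216*0.1875 = 0.0447579 GPa^-1
Ex = 22.34 GPa

22.34 GPa


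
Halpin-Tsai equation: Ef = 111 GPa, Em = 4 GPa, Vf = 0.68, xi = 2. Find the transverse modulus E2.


eta = (Ef/Em - 1)/(Ef/Em + xi) = (27.75 - 1)/(27.75 + 2) = 0.8992
E2 = Em*(1+xi*eta*Vf)/(1-eta*Vf) = 22.88 GPa

22.88 GPa


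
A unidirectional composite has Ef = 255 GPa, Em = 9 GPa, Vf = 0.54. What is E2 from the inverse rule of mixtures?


1/E2 = Vf/Ef + (1-Vf)/Em = 0.54/255 + 0.46/9
E2 = 18.79 GPa

18.79 GPa


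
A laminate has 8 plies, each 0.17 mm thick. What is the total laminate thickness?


h = n * t_ply = 8 * 0.17 = 1.36 mm

1.36 mm


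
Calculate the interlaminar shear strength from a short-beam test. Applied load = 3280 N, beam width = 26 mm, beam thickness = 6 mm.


ILSS = 3F/(4bh) = 3*3280/(4*26*6) = 15.77 MPa

15.77 MPa


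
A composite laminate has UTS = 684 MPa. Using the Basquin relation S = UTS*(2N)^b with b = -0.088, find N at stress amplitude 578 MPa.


N = 0.5 * (S/UTS)^(1/b) = 0.5 * (578/684)^(1/-0.088) = 3.3882 cycles

3.3882 cycles


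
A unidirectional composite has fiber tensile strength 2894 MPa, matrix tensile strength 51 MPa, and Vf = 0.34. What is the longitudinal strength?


sigma_1 = sigma_f*Vf + sigma_m*(1-Vf) = 2894*0.34 + 51*0.66 = 1017.6 MPa

1017.6 MPa


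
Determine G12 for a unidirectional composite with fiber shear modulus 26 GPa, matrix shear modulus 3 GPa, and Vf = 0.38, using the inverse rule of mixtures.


1/G12 = Vf/Gf + (1-Vf)/Gm = 0.38/26 + 0.62/3
G12 = 4.52 GPa

4.52 GPa


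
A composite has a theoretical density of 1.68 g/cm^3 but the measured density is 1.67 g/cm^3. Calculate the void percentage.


Void% = (rho_theo - rho_actual)/rho_theo * 100 = (1.68 - 1.67)/1.68 * 100 = 0.6%

0.6%


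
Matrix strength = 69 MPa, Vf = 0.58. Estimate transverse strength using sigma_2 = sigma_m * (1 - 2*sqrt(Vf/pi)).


factor = 1 - 2*sqrt(0.58/pi) = 0.1407
sigma_2 = 69 * 0.1407 = 9.7 MPa

9.7 MPa


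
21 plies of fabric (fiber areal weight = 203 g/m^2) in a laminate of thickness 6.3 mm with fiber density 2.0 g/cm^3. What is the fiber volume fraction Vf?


Vf = n * FAW / (rho_f * h * 1000) = 21 * 203 / (2.0 * 6.3 * 1000) = 0.3383

0.3383


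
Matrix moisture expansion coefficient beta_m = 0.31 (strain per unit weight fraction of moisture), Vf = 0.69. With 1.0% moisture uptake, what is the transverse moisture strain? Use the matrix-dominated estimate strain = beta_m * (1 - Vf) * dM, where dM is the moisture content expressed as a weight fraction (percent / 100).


dM = 1.0/100 = 0.01
strain = beta_m * (1-Vf) * dM = 0.31 * 0.31 * 0.01 = 0.000961

0.000961


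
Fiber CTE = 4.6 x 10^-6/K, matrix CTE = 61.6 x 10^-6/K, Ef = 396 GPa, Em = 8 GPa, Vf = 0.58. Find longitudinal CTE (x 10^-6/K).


E1 = Ef*Vf + Em*(1-Vf) = 233.04
alpha_1 = (alpha_f*Ef*Vf + alpha_m*Em*(1-Vf))/E1 = 5.42 x 10^-6/K

5.42 x 10^-6/K


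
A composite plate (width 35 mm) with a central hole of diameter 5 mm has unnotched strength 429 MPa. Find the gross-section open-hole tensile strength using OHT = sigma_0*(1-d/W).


OHT = sigma_0*(1-d/W) = 429*(1-5/35) = 367.7 MPa

367.7 MPa


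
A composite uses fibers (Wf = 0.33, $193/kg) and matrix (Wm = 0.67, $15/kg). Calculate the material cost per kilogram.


Cost = cost_f*Wf + cost_m*Wm = 193*0.33 + 15*0.67 = $73.74/kg

$73.74/kg


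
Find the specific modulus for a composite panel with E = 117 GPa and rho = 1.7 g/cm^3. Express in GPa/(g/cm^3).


Specific stiffness = E/rho = 117/1.7 = 68.8 GPa/(g/cm^3)

68.8 GPa/(g/cm^3)


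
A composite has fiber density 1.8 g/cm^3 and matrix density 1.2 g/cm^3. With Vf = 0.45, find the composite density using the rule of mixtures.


rho_c = rho_f*Vf + rho_m*(1-Vf) = 1.8*0.45 + 1.2*0.55 = 1.47 g/cm^3

1.47 g/cm^3


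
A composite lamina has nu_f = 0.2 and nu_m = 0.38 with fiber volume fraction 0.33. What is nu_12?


nu_12 = nu_f*Vf + nu_m*(1-Vf) = 0.2*0.33 + 0.38*0.67 = 0.3206

0.3206


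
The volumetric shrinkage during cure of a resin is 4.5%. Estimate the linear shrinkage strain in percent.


Linear shrinkage ≈ vol_shrink/3 = 4.5/3 = 1.5%

1.5%


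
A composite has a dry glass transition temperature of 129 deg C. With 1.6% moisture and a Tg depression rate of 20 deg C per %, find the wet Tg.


Tg_wet = Tg_dry - k*moisture = 129 - 20*1.6 = 97.0 deg C

97.0 deg C


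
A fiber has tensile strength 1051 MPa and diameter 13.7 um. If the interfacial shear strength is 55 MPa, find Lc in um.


Lc = sigma_f * d / (2 * tau_i) = 1051 * 13.7 / (2 * 55) = 130.9 um

130.9 um


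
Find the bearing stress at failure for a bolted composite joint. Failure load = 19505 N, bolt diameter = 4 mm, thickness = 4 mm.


sigma_br = F/(d*h) = 19505/(4*4) = 1219.1 MPa

1219.1 MPa


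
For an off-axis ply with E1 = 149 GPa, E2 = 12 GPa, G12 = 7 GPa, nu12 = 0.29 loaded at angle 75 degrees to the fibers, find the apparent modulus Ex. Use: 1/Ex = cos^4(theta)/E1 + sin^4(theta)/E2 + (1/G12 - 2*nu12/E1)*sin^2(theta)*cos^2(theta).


cos^4(75) = 0.004487, sin^4(75) = 0.870513, sin^2(75)*cos^2(75) = 0.0625
1/G12 - 2*nu12/E1 = 1/7 - 2*0.29/149 = 0.138965 GPa^-1
1/Ex = 0.004487/149 + 0.870513/12 + 0.138965*0.0625 = 0.0812581 GPa^-1
Ex = 12.31 GPa

12.31 GPa


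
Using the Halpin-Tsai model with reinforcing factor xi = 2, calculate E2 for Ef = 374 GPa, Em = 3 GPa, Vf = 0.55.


eta = (Ef/Em - 1)/(Ef/Em + xi) = (124.6667 - 1)/(124.6667 + 2) = 0.9763
E2 = Em*(1+xi*eta*Vf)/(1-eta*Vf) = 13.44 GPa

13.44 GPa


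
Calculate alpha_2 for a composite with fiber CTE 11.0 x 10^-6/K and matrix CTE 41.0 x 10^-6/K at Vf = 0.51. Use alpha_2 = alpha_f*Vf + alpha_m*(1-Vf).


alpha_2 = alpha_f*Vf + alpha_m*(1-Vf) = 11.0*0.51 + 41.0*0.49 = 25.7 x 10^-6/K

25.7 x 10^-6/K


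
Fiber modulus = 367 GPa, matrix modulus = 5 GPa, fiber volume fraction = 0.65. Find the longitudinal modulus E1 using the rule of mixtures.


E1 = Ef*Vf + Em*(1-Vf) = 367*0.65 + 5*0.35 = 240.3 GPa

240.3 GPa


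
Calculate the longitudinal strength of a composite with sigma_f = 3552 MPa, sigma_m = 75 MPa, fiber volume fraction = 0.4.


sigma_1 = sigma_f*Vf + sigma_m*(1-Vf) = 3552*0.4 + 75*0.6 = 1465.8 MPa

1465.8 MPa


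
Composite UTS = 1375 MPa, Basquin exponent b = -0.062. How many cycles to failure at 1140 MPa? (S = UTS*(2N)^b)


N = 0.5 * (S/UTS)^(1/b) = 0.5 * (1140/1375)^(1/-0.062) = 10.2763 cycles

10.2763 cycles


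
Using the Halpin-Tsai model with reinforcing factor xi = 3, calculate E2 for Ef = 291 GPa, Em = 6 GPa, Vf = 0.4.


eta = (Ef/Em - 1)/(Ef/Em + xi) = (48.5 - 1)/(48.5 + 3) = 0.9223
E2 = Em*(1+xi*eta*Vf)/(1-eta*Vf) = 20.03 GPa

20.03 GPa


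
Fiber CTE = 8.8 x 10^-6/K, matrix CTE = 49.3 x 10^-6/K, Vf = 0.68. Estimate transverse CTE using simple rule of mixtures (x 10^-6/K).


alpha_2 = alpha_f*Vf + alpha_m*(1-Vf) = 8.8*0.68 + 49.3*0.32 = 21.8 x 10^-6/K

21.8 x 10^-6/K


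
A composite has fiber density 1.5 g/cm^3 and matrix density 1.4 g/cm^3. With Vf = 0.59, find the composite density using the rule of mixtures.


rho_c = rho_f*Vf + rho_m*(1-Vf) = 1.5*0.59 + 1.4*0.41 = 1.459 g/cm^3

1.459 g/cm^3


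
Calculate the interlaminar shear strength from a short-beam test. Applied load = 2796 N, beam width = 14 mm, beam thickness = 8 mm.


ILSS = 3F/(4bh) = 3*2796/(4*14*8) = 18.72 MPa

18.72 MPa


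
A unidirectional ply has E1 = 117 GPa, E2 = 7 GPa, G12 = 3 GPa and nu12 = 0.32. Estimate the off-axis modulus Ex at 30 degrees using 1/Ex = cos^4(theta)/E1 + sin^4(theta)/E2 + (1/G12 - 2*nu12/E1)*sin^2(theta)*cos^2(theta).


cos^4(30) = 0.5625, sin^4(30) = 0.0625, sin^2(30)*cos^2(30) = 0.1875
1/G12 - 2*nu12/E1 = 1/3 - 2*0.32/117 = 0.327863 GPa^-1
1/Ex = 0.5625/117 + 0.0625/7 + 0.327863*0.1875 = 0.0752106 GPa^-1
Ex = 13.3 GPa

13.3 GPa


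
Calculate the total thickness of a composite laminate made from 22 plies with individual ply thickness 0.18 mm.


h = n * t_ply = 22 * 0.18 = 3.96 mm

3.96 mm


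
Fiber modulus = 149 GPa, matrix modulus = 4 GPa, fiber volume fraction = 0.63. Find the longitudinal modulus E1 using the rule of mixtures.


E1 = Ef*Vf + Em*(1-Vf) = 149*0.63 + 4*0.37 = 95.35 GPa

95.35 GPa


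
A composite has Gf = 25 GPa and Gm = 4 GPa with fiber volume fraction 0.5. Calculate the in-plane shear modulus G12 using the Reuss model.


1/G12 = Vf/Gf + (1-Vf)/Gm = 0.5/25 + 0.5/4
G12 = 6.9 GPa

6.9 GPa


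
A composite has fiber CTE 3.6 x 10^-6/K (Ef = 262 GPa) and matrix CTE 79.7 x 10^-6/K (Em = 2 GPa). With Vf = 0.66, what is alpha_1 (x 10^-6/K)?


E1 = Ef*Vf + Em*(1-Vf) = 173.6
alpha_1 = (alpha_f*Ef*Vf + alpha_m*Em*(1-Vf))/E1 = 3.9 x 10^-6/K

3.9 x 10^-6/K


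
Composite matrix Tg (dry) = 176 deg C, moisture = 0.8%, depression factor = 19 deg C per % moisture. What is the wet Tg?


Tg_wet = Tg_dry - k*moisture = 176 - 19*0.8 = 160.8 deg C

160.8 deg C


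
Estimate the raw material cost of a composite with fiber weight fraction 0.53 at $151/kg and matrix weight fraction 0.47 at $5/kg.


Cost = cost_f*Wf + cost_m*Wm = 151*0.53 + 5*0.47 = $82.38/kg

$82.38/kg


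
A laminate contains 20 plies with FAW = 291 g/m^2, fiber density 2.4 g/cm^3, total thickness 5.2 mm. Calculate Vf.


Vf = n * FAW / (rho_f * h * 1000) = 20 * 291 / (2.4 * 5.2 * 1000) = 0.4663

0.4663


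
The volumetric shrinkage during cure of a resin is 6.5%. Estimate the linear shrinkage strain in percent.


Linear shrinkage ≈ vol_shrink/3 = 6.5/3 = 2.167%

2.167%


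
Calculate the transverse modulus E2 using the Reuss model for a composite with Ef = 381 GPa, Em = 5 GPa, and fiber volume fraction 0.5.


1/E2 = Vf/Ef + (1-Vf)/Em = 0.5/381 + 0.5/5
E2 = 9.87 GPa

9.87 GPa


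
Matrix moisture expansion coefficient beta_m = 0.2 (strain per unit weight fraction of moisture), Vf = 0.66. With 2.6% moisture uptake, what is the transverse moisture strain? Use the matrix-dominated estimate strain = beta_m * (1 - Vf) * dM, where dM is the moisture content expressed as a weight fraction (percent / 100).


dM = 2.6/100 = 0.026
strain = beta_m * (1-Vf) * dM = 0.2 * 0.34 * 0.026 = 0.001768

0.001768


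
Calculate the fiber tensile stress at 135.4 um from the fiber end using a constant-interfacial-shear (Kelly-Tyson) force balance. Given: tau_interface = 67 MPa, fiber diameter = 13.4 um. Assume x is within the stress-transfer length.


Force balance: sigma_f * (pi*d^2/4) = tau * (pi*d) * x  ->  sigma_f = 4 * tau * x / d
sigma_f = 4 * 67 * 135.4 / 13.4 = 2708.0 MPa

2708.0 MPa


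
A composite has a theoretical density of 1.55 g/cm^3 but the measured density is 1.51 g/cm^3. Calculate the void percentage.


Void% = (rho_theo - rho_actual)/rho_theo * 100 = (1.55 - 1.51)/1.55 * 100 = 2.58%

2.58%


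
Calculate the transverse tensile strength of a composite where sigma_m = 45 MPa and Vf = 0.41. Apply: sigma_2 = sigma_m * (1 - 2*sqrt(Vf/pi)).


factor = 1 - 2*sqrt(0.41/pi) = 0.2775
sigma_2 = 45 * 0.2775 = 12.49 MPa

12.49 MPa


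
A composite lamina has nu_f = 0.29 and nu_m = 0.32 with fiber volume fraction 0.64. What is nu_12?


nu_12 = nu_f*Vf + nu_m*(1-Vf) = 0.29*0.64 + 0.32*0.36 = 0.3008

0.3008


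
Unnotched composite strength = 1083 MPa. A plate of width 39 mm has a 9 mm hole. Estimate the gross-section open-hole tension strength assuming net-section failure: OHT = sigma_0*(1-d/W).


OHT = sigma_0*(1-d/W) = 1083*(1-9/39) = 833.1 MPa

833.1 MPa


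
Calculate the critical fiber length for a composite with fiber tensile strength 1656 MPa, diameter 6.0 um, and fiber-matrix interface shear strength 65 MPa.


Lc = sigma_f * d / (2 * tau_i) = 1656 * 6.0 / (2 * 65) = 76.4 um

76.4 um


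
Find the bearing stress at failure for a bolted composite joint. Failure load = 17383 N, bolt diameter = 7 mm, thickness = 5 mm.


sigma_br = F/(d*h) = 17383/(7*5) = 496.7 MPa

496.7 MPa


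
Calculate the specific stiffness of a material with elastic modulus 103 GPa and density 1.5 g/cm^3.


Specific stiffness = E/rho = 103/1.5 = 68.7 GPa/(g/cm^3)

68.7 GPa/(g/cm^3)


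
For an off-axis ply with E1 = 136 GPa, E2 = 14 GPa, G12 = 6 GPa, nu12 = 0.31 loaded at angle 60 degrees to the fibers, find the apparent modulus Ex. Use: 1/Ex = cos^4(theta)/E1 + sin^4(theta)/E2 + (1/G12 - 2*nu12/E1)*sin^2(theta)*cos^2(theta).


cos^4(60) = 0.0625, sin^4(60) = 0.5625, sin^2(60)*cos^2(60) = 0.1875
1/G12 - 2*nu12/E1 = 1/6 - 2*0.31/136 = 0.162108 GPa^-1
1/Ex = 0.0625/136 + 0.5625/14 + 0.162108*0.1875 = 0.0710334 GPa^-1
Ex = 14.08 GPa

14.08 GPa


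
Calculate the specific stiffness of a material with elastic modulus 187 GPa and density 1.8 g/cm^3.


Specific stiffness = E/rho = 187/1.8 = 103.9 GPa/(g/cm^3)

103.9 GPa/(g/cm^3)


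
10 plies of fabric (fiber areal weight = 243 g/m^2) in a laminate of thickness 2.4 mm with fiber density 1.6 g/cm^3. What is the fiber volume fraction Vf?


Vf = n * FAW / (rho_f * h * 1000) = 10 * 243 / (1.6 * 2.4 * 1000) = 0.6328

0.6328


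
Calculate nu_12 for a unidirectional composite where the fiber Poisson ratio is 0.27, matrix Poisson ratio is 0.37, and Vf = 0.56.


nu_12 = nu_f*Vf + nu_m*(1-Vf) = 0.27*0.56 + 0.37*0.44 = 0.314

0.314


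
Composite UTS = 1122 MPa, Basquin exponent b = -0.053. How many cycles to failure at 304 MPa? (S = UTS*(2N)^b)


N = 0.5 * (S/UTS)^(1/b) = 0.5 * (304/1122)^(1/-0.053) = 2.5080e+10 cycles

2.5080e+10 cycles


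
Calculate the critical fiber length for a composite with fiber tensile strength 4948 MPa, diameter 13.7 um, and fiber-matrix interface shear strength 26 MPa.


Lc = sigma_f * d / (2 * tau_i) = 4948 * 13.7 / (2 * 26) = 1303.6 um

1303.6 um


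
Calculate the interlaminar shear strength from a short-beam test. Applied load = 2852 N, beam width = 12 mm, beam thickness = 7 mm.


ILSS = 3F/(4bh) = 3*2852/(4*12*7) = 25.46 MPa

25.46 MPa


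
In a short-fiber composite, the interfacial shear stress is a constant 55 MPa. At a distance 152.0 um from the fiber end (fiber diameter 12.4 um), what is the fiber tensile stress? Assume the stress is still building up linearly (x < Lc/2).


Force balance: sigma_f * (pi*d^2/4) = tau * (pi*d) * x  ->  sigma_f = 4 * tau * x / d
sigma_f = 4 * 55 * 152.0 / 12.4 = 2696.8 MPa

2696.8 MPa


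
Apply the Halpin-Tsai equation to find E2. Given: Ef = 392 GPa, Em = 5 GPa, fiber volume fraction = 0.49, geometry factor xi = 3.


eta = (Ef/Em - 1)/(Ef/Em + xi) = (78.4 - 1)/(78.4 + 3) = 0.9509
E2 = Em*(1+xi*eta*Vf)/(1-eta*Vf) = 22.45 GPa

22.45 GPa


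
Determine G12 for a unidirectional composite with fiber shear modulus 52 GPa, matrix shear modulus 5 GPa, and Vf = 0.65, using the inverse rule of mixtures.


1/G12 = Vf/Gf + (1-Vf)/Gm = 0.65/52 + 0.35/5
G12 = 12.12 GPa

12.12 GPa


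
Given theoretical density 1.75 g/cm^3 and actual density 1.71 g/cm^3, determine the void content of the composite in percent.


Void% = (rho_theo - rho_actual)/rho_theo * 100 = (1.75 - 1.71)/1.75 * 100 = 2.29%

2.29%


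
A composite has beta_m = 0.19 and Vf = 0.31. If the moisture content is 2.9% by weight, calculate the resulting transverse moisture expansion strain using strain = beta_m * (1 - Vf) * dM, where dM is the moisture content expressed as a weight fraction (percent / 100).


dM = 2.9/100 = 0.029
strain = beta_m * (1-Vf) * dM = 0.19 * 0.69 * 0.029 = 0.0038019

0.0038019


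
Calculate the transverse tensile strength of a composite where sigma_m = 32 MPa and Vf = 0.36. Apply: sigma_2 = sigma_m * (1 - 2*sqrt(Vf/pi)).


factor = 1 - 2*sqrt(0.36/pi) = 0.323
sigma_2 = 32 * 0.323 = 10.34 MPa

10.34 MPa


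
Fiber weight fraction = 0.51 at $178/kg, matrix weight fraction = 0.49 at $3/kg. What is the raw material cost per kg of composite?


Cost = cost_f*Wf + cost_m*Wm = 178*0.51 + 3*0.49 = $92.25/kg

$92.25/kg


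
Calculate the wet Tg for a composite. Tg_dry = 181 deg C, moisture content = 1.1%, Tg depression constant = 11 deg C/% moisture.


Tg_wet = Tg_dry - k*moisture = 181 - 11*1.1 = 168.9 deg C

168.9 deg C


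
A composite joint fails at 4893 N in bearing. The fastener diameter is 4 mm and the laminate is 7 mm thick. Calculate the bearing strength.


sigma_br = F/(d*h) = 4893/(4*7) = 174.8 MPa

174.8 MPa


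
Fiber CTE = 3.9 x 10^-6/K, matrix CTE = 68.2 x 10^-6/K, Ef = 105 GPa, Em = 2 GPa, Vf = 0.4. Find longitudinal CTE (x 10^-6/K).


E1 = Ef*Vf + Em*(1-Vf) = 43.2
alpha_1 = (alpha_f*Ef*Vf + alpha_m*Em*(1-Vf))/E1 = 5.69 x 10^-6/K

5.69 x 10^-6/K


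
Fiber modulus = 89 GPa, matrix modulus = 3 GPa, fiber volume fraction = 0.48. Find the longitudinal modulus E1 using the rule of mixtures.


E1 = Ef*Vf + Em*(1-Vf) = 89*0.48 + 3*0.52 = 44.28 GPa

44.28 GPa


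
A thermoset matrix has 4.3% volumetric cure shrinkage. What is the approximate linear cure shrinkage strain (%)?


Linear shrinkage ≈ vol_shrink/3 = 4.3/3 = 1.433%

1.433%


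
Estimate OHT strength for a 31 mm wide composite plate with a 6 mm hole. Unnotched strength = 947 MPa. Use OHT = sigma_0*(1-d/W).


OHT = sigma_0*(1-d/W) = 947*(1-6/31) = 763.7 MPa

763.7 MPa


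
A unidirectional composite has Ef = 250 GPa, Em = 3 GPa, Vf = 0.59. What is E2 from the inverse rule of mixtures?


1/E2 = Vf/Ef + (1-Vf)/Em = 0.59/250 + 0.41/3
E2 = 7.19 GPa

7.19 GPa


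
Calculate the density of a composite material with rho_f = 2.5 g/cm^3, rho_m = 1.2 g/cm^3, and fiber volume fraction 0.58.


rho_c = rho_f*Vf + rho_m*(1-Vf) = 2.5*0.58 + 1.2*0.42 = 1.954 g/cm^3

1.954 g/cm^3


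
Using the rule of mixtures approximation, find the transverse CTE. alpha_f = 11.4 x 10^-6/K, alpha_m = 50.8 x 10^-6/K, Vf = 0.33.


alpha_2 = alpha_f*Vf + alpha_m*(1-Vf) = 11.4*0.33 + 50.8*0.67 = 37.8 x 10^-6/K

37.8 x 10^-6/K


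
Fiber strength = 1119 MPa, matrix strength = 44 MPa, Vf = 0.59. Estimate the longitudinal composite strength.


sigma_1 = sigma_f*Vf + sigma_m*(1-Vf) = 1119*0.59 + 44*0.41 = 678.3 MPa

678.3 MPa


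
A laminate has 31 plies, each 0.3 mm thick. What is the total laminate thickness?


h = n * t_ply = 31 * 0.3 = 9.3 mm

9.3 mm


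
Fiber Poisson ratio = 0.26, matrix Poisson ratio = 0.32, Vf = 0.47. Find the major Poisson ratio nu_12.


nu_12 = nu_f*Vf + nu_m*(1-Vf) = 0.26*0.47 + 0.32*0.53 = 0.2918

0.2918


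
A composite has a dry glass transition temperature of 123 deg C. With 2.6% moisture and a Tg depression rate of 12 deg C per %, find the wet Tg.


Tg_wet = Tg_dry - k*moisture = 123 - 12*2.6 = 91.8 deg C

91.8 deg C
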